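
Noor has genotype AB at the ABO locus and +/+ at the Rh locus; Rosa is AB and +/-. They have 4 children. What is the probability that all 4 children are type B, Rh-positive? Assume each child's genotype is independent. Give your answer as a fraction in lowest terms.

1/256

ABO cross AB × AB → 1/4 A, 1/4 B, 1/2 AB.
Rh cross +/+ × +/- → 1 Rh+; so P(type B, Rh-positive) = 1/4 × 1 = 1/4 per child.
All 4 independent: (1/4)^4 = 1/256.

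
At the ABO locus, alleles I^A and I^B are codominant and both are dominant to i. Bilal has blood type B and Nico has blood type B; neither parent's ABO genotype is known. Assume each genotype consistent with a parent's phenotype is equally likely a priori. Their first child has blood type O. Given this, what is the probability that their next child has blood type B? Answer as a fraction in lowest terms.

Possible genotypes: Bilal ∈ {I^B I^B, I^B i}; Nico ∈ {I^B I^B, I^B i}.
Weight each parental genotype pair by prior × P(type-O child):
  I^B i × I^B i: posterior weight 1; P(next child type B) = 3/4.
Weighted sum = 3/4.

3/4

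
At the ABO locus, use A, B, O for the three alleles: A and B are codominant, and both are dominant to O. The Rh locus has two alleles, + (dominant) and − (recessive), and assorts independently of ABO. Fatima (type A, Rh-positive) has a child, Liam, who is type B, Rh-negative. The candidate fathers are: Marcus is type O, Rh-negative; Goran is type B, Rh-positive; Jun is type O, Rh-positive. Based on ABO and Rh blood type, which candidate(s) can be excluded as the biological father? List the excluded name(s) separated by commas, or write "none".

Marcus, Jun

A candidate is excluded only if no genotype consistent with his phenotype could produce a type B, Rh-negative child with a type A, Rh-positive mother.
Marcus (type O, Rh-): no genotype consistent with that phenotype can produce a type-B Rh- child with a type-A mother.
Jun (type O, Rh+): no genotype consistent with that phenotype can produce a type-B Rh- child with a type-A mother.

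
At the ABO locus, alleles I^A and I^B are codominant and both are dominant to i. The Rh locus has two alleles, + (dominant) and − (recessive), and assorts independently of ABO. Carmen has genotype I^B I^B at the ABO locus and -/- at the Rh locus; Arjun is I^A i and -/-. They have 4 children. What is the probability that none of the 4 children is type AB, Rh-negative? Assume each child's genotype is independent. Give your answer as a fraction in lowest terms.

ABO cross I^B I^B × I^A i → 1/2 B, 1/2 AB.
Rh cross -/- × -/- → 1 Rh-; so P(type AB, Rh-negative) = 1/2 × 1 = 1/2 per child.
P(not type AB, Rh-negative) = 1/2 for one child; (1/2)^4 = 1/16.

1/16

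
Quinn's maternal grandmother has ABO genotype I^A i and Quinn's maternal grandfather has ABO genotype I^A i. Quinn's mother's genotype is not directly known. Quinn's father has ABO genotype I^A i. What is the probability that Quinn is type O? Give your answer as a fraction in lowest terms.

1/4

Quinn's mother's ABO genotype from I^A i × I^A i: 1/4 I^A I^A, 1/2 I^A i, 1/4 i i.
Crossing each possibility with the father I^A i and summing P(type O): 1/4·0 + 1/2·1/4 + 1/4·1/2 = 1/4.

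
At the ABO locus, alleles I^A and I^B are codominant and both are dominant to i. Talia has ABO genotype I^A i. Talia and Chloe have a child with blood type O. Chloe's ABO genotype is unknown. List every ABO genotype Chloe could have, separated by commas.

I^A i, I^B i, i i

For each candidate genotype of Chloe, check whether crossing it with I^A i can produce every observed child phenotype.
  I^A I^A → possible child types {A} ✗
  I^A I^B → possible child types {A, B, AB} ✗
  I^A i → possible child types {O, A} ✓
  I^B I^B → possible child types {B, AB} ✗
  I^B i → possible child types {O, A, B, AB} ✓
  i i → possible child types {O, A} ✓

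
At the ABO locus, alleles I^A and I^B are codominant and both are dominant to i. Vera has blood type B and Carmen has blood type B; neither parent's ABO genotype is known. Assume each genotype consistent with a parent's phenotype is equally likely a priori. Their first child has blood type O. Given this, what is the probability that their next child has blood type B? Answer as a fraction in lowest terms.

Possible genotypes: Vera ∈ {I^B I^B, I^B i}; Carmen ∈ {I^B I^B, I^B i}.
Weight each parental genotype pair by prior × P(type-O child):
  I^B i × I^B i: posterior weight 1; P(next child type B) = 3/4.
Weighted sum = 3/4.

3/4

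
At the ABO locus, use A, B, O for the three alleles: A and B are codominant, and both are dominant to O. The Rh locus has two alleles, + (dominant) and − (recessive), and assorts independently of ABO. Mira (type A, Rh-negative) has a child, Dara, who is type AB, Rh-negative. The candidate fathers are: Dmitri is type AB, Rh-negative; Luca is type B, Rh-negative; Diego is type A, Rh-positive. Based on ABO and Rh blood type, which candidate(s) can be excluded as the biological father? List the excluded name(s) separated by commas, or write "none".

A candidate is excluded only if no genotype consistent with his phenotype could produce a type AB, Rh-negative child with a type A, Rh-negative mother.
Diego (type A, Rh+): no genotype consistent with that phenotype can produce a type-AB Rh- child with a type-A mother.

Diego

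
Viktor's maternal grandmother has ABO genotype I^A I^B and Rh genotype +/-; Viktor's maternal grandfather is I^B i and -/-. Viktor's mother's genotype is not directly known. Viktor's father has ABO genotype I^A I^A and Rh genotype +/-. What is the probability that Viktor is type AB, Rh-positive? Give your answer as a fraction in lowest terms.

5/16

Viktor's mother's ABO genotype from I^A I^B × I^B i: 1/4 I^A I^B, 1/4 I^A i, 1/4 I^B I^B, 1/4 I^B i.
Crossing each possibility with the father I^A I^A and summing P(type AB): 1/4·1/2 + 1/4·0 + 1/4·1 + 1/4·1/2 = 1/2.
Similarly for Rh via the mother's Rh distribution: P(Rh+) = 5/8.
Independent loci: 1/2 × 5/8 = 5/16.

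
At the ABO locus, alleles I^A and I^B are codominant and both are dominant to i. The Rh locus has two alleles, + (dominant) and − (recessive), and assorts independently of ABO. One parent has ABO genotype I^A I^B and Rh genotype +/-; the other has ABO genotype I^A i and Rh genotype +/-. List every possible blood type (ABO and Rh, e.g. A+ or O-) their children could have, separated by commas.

A+, A-, B+, B-, AB+, AB-

Gametes from I^A I^B × I^A i give offspring ABO genotypes I^A I^A, I^A I^B, I^A i, I^B i, i.e. phenotypes A, B, AB.
Rh cross +/- × +/- → phenotypes Rh+, Rh-.
Combining independently: A+, A-, B+, B-, AB+, AB-.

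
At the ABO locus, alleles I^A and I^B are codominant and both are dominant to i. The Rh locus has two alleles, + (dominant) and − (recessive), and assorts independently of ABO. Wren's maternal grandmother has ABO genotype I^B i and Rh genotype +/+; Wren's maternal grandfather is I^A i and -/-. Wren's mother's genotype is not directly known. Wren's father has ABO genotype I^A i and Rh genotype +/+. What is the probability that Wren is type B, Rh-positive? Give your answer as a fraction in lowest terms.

Wren's mother's ABO genotype from I^B i × I^A i: 1/4 I^A I^B, 1/4 I^A i, 1/4 I^B i, 1/4 i i.
Crossing each possibility with the father I^A i and summing P(type B): 1/4·1/4 + 1/4·0 + 1/4·1/4 + 1/4·0 = 1/8.
Similarly for Rh via the mother's Rh distribution: P(Rh+) = 1.
Independent loci: 1/8 × 1 = 1/8.

1/8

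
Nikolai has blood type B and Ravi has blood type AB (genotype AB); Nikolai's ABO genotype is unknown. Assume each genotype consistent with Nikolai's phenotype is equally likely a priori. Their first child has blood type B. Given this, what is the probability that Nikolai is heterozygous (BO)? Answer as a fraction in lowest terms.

1/2

Possible genotypes: Nikolai ∈ {BB, BO}; Ravi ∈ {AB}.
Weight each parental genotype pair by prior × P(type-B child):
  BB × AB: posterior weight 1/2.
  BO × AB: posterior weight 1/2.
Sum the posterior weight over pairs where Nikolai is BO: 1/2.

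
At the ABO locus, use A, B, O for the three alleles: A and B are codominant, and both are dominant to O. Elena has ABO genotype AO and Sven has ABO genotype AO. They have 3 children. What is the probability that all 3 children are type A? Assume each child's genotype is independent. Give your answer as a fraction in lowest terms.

27/64

ABO cross AO × AO → 1/4 O, 3/4 A.
So P(type A) = 3/4 per child.
All 3 independent: (3/4)^3 = 27/64.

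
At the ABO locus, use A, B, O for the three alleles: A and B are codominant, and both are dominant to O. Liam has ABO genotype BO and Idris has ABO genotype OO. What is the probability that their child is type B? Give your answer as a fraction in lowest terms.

ABO cross BO × OO → offspring phenotypes: 1/2 O, 1/2 B.
So P(type B) = 1/2.

1/2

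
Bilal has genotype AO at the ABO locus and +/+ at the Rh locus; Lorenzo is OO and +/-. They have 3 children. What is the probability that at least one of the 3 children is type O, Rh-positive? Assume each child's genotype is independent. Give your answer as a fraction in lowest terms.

7/8

ABO cross AO × OO → 1/2 O, 1/2 A.
Rh cross +/+ × +/- → 1 Rh+; so P(type O, Rh-positive) = 1/2 × 1 = 1/2 per child.
P(none) = (1/2)^3 = 1/8; P(at least one) = 1 − 1/8 = 7/8.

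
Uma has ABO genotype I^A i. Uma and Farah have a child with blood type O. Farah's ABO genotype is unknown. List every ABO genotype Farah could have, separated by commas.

For each candidate genotype of Farah, check whether crossing it with I^A i can produce every observed child phenotype.
  I^A I^A → possible child types {A} ✗
  I^A I^B → possible child types {A, B, AB} ✗
  I^A i → possible child types {O, A} ✓
  I^B I^B → possible child types {B, AB} ✗
  I^B i → possible child types {O, A, B, AB} ✓
  i i → possible child types {O, A} ✓

I^A i, I^B i, i i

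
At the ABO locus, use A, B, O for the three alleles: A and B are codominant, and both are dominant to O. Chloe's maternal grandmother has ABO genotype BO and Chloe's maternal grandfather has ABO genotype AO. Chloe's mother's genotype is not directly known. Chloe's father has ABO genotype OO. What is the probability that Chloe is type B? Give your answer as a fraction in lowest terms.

1/4

Chloe's mother's ABO genotype from BO × AO: 1/4 AB, 1/4 AO, 1/4 BO, 1/4 OO.
Crossing each possibility with the father OO and summing P(type B): 1/4·1/2 + 1/4·0 + 1/4·1/2 + 1/4·0 = 1/4.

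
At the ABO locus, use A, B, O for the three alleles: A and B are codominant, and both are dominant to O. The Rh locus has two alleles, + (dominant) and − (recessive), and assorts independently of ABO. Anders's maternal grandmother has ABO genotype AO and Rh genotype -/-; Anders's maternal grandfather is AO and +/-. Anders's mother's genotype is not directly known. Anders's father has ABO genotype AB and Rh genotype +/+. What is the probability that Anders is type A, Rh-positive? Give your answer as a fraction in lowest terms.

Anders's mother's ABO genotype from AO × AO: 1/4 AA, 1/2 AO, 1/4 OO.
Crossing each possibility with the father AB and summing P(type A): 1/4·1/2 + 1/2·1/2 + 1/4·1/2 = 1/2.
Similarly for Rh via the mother's Rh distribution: P(Rh+) = 1.
Independent loci: 1/2 × 1 = 1/2.

1/2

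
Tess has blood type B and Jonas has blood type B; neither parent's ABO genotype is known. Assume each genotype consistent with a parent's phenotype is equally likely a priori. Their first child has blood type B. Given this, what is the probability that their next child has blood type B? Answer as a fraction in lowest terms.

Possible genotypes: Tess ∈ {I^B I^B, I^B i}; Jonas ∈ {I^B I^B, I^B i}.
Weight each parental genotype pair by prior × P(type-B child):
  I^B I^B × I^B I^B: posterior weight 4/15; P(next child type B) = 1.
  I^B I^B × I^B i: posterior weight 4/15; P(next child type B) = 1.
  I^B i × I^B I^B: posterior weight 4/15; P(next child type B) = 1.
  I^B i × I^B i: posterior weight 1/5; P(next child type B) = 3/4.
Weighted sum = 19/20.

19/20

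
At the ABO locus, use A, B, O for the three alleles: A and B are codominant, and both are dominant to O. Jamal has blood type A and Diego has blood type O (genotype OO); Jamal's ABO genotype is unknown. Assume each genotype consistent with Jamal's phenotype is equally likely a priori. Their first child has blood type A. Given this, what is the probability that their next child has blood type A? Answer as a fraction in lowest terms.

Possible genotypes: Jamal ∈ {AA, AO}; Diego ∈ {OO}.
Weight each parental genotype pair by prior × P(type-A child):
  AA × OO: posterior weight 2/3; P(next child type A) = 1.
  AO × OO: posterior weight 1/3; P(next child type A) = 1/2.
Weighted sum = 5/6.

5/6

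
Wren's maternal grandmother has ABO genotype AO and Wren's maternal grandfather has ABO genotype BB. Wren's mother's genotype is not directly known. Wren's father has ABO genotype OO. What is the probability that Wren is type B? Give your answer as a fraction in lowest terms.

1/2

Wren's mother's ABO genotype from AO × BB: 1/2 AB, 1/2 BO.
Crossing each possibility with the father OO and summing P(type B): 1/2·1/2 + 1/2·1/2 = 1/2.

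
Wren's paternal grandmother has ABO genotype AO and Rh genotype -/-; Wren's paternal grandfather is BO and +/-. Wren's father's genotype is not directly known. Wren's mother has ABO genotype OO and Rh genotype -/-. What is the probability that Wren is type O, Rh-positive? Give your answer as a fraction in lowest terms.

1/8

Wren's father's ABO genotype from AO × BO: 1/4 AB, 1/4 AO, 1/4 BO, 1/4 OO.
Crossing each possibility with the mother OO and summing P(type O): 1/4·0 + 1/4·1/2 + 1/4·1/2 + 1/4·1 = 1/2.
Similarly for Rh via the father's Rh distribution: P(Rh+) = 1/4.
Independent loci: 1/2 × 1/4 = 1/8.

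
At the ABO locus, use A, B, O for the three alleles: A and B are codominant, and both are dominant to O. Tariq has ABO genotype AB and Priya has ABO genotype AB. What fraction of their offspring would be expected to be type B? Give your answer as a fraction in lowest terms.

1/4

ABO cross AB × AB → offspring phenotypes: 1/4 A, 1/4 B, 1/2 AB.
So P(type B) = 1/4.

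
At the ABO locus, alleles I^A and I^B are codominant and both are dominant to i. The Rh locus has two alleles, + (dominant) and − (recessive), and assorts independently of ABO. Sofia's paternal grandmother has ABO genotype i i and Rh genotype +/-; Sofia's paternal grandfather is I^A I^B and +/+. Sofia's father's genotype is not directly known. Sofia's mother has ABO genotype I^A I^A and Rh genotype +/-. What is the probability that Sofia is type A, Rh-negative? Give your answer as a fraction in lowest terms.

Sofia's father's ABO genotype from i i × I^A I^B: 1/2 I^A i, 1/2 I^B i.
Crossing each possibility with the mother I^A I^A and summing P(type A): 1/2·1 + 1/2·1/2 = 3/4.
Similarly for Rh via the father's Rh distribution: P(Rh-) = 1/8.
Independent loci: 3/4 × 1/8 = 3/32.

3/32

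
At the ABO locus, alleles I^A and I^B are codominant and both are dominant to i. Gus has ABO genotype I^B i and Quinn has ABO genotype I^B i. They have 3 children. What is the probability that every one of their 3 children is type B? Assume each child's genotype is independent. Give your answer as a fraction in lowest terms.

ABO cross I^B i × I^B i → 1/4 O, 3/4 B.
So P(type B) = 3/4 per child.
All 3 independent: (3/4)^3 = 27/64.

27/64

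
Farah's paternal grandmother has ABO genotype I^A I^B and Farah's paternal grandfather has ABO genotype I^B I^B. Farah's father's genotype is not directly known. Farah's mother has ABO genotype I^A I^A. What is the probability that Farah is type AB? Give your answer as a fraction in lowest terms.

Farah's father's ABO genotype from I^A I^B × I^B I^B: 1/2 I^A I^B, 1/2 I^B I^B.
Crossing each possibility with the mother I^A I^A and summing P(type AB): 1/2·1/2 + 1/2·1 = 3/4.

3/4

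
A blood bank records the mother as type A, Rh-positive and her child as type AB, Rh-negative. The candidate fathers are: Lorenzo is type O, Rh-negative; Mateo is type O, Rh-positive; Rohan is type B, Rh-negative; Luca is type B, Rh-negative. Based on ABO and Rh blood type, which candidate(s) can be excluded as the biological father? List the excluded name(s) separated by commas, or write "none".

Lorenzo, Mateo

A candidate is excluded only if no genotype consistent with his phenotype could produce a type AB, Rh-negative child with a type A, Rh-positive mother.
Lorenzo (type O, Rh-): no genotype consistent with that phenotype can produce a type-AB Rh- child with a type-A mother.
Mateo (type O, Rh+): no genotype consistent with that phenotype can produce a type-AB Rh- child with a type-A mother.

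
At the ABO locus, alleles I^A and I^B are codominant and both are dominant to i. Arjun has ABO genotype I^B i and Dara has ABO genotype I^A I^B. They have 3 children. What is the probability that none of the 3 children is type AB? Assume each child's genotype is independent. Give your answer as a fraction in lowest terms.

ABO cross I^B i × I^A I^B → 1/4 A, 1/2 B, 1/4 AB.
So P(type AB) = 1/4 per child.
P(not type AB) = 3/4 for one child; (3/4)^3 = 27/64.

27/64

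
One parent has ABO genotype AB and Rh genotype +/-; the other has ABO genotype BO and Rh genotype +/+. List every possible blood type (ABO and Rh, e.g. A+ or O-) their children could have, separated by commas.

A+, B+, AB+

Gametes from AB × BO give offspring ABO genotypes AB, AO, BB, BO, i.e. phenotypes A, B, AB.
Rh cross +/- × +/+ → phenotypes Rh+.
Combining independently: A+, B+, AB+.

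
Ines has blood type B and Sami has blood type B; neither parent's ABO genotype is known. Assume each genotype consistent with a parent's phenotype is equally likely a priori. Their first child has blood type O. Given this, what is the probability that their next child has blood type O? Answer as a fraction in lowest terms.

Possible genotypes: Ines ∈ {I^B I^B, I^B i}; Sami ∈ {I^B I^B, I^B i}.
Weight each parental genotype pair by prior × P(type-O child):
  I^B i × I^B i: posterior weight 1; P(next child type O) = 1/4.
Weighted sum = 1/4.

1/4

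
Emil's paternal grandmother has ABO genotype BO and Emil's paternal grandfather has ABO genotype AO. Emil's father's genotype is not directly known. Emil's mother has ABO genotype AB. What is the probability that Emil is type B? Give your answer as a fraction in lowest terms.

3/8

Emil's father's ABO genotype from BO × AO: 1/4 AB, 1/4 AO, 1/4 BO, 1/4 OO.
Crossing each possibility with the mother AB and summing P(type B): 1/4·1/4 + 1/4·1/4 + 1/4·1/2 + 1/4·1/2 = 3/8.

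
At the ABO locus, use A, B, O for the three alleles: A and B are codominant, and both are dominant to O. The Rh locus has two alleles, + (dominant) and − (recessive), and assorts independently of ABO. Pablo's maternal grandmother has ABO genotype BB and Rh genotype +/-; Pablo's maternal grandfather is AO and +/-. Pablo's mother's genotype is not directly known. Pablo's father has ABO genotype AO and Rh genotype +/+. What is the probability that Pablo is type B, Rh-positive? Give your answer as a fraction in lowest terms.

Pablo's mother's ABO genotype from BB × AO: 1/2 AB, 1/2 BO.
Crossing each possibility with the father AO and summing P(type B): 1/2·1/4 + 1/2·1/4 = 1/4.
Similarly for Rh via the mother's Rh distribution: P(Rh+) = 1.
Independent loci: 1/4 × 1 = 1/4.

1/4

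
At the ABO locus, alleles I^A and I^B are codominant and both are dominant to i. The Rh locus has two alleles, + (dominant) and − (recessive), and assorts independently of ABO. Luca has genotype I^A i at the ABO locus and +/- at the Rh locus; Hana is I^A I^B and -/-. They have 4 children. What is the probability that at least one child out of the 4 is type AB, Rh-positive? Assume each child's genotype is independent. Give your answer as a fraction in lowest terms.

1695/4096

ABO cross I^A i × I^A I^B → 1/2 A, 1/4 B, 1/4 AB.
Rh cross +/- × -/- → 1/2 Rh+, 1/2 Rh-; so P(type AB, Rh-positive) = 1/4 × 1/2 = 1/8 per child.
P(none) = (7/8)^4 = 2401/4096; P(at least one) = 1 − 2401/4096 = 1695/4096.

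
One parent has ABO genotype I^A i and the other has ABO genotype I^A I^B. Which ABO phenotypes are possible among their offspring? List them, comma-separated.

Gametes from I^A i × I^A I^B give offspring ABO genotypes I^A I^A, I^A I^B, I^A i, I^B i, i.e. phenotypes A, B, AB.

A, B, AB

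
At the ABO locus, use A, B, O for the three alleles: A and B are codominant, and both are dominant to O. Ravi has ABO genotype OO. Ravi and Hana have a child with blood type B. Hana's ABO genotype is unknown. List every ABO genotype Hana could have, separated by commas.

For each candidate genotype of Hana, check whether crossing it with OO can produce every observed child phenotype.
  AA → possible child types {A} ✗
  AB → possible child types {A, B} ✓
  AO → possible child types {O, A} ✗
  BB → possible child types {B} ✓
  BO → possible child types {O, B} ✓
  OO → possible child types {O} ✗

AB, BB, BO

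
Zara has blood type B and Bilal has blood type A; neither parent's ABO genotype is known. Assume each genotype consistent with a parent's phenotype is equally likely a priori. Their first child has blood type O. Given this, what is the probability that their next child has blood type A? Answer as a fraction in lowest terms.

Possible genotypes: Zara ∈ {I^B I^B, I^B i}; Bilal ∈ {I^A I^A, I^A i}.
Weight each parental genotype pair by prior × P(type-O child):
  I^B i × I^A i: posterior weight 1; P(next child type A) = 1/4.
Weighted sum = 1/4.

1/4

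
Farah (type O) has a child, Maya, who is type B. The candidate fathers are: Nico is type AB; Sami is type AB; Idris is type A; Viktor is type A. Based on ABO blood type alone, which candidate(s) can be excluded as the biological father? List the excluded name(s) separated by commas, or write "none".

A candidate is excluded only if no genotype consistent with his phenotype could produce a type B child with a type O mother.
Idris (type A): no genotype consistent with that phenotype can produce a type-B child with a type-O mother.
Viktor (type A): no genotype consistent with that phenotype can produce a type-B child with a type-O mother.

Idris, Viktor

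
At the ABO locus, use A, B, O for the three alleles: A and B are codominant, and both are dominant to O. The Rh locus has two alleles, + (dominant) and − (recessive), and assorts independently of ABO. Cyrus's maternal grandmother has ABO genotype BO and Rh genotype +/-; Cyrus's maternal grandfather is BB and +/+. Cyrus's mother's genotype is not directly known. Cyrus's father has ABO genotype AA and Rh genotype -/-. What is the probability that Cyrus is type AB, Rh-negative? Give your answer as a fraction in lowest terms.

Cyrus's mother's ABO genotype from BO × BB: 1/2 BB, 1/2 BO.
Crossing each possibility with the father AA and summing P(type AB): 1/2·1 + 1/2·1/2 = 3/4.
Similarly for Rh via the mother's Rh distribution: P(Rh-) = 1/4.
Independent loci: 3/4 × 1/4 = 3/16.

3/16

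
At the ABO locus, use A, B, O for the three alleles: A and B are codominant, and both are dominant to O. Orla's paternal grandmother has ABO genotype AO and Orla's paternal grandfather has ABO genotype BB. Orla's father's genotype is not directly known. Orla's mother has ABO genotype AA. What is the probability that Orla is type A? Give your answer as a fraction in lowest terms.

Orla's father's ABO genotype from AO × BB: 1/2 AB, 1/2 BO.
Crossing each possibility with the mother AA and summing P(type A): 1/2·1/2 + 1/2·1/2 = 1/2.

1/2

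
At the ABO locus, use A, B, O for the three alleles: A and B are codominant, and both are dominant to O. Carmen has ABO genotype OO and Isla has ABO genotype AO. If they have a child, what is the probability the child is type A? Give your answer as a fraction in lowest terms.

ABO cross OO × AO → offspring phenotypes: 1/2 O, 1/2 A.
So P(type A) = 1/2.

1/2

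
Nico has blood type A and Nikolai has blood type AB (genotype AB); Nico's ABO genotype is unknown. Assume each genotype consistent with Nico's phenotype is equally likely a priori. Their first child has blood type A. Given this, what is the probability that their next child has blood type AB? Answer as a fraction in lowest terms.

Possible genotypes: Nico ∈ {AA, AO}; Nikolai ∈ {AB}.
Weight each parental genotype pair by prior × P(type-A child):
  AA × AB: posterior weight 1/2; P(next child type AB) = 1/2.
  AO × AB: posterior weight 1/2; P(next child type AB) = 1/4.
Weighted sum = 3/8.

3/8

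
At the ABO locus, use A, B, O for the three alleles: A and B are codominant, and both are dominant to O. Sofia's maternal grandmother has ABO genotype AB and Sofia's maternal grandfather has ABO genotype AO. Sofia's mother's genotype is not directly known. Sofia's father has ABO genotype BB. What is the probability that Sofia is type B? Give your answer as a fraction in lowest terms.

1/2

Sofia's mother's ABO genotype from AB × AO: 1/4 AA, 1/4 AB, 1/4 AO, 1/4 BO.
Crossing each possibility with the father BB and summing P(type B): 1/4·0 + 1/4·1/2 + 1/4·1/2 + 1/4·1 = 1/2.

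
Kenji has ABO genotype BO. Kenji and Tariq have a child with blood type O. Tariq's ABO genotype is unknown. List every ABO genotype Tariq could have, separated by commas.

AO, BO, OO

For each candidate genotype of Tariq, check whether crossing it with BO can produce every observed child phenotype.
  AA → possible child types {A, AB} ✗
  AB → possible child types {A, B, AB} ✗
  AO → possible child types {O, A, B, AB} ✓
  BB → possible child types {B} ✗
  BO → possible child types {O, B} ✓
  OO → possible child types {O, B} ✓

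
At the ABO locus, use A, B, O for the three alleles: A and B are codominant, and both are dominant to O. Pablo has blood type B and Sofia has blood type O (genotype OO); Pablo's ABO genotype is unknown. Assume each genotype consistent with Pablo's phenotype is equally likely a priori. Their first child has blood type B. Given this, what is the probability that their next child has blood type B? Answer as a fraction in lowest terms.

Possible genotypes: Pablo ∈ {BB, BO}; Sofia ∈ {OO}.
Weight each parental genotype pair by prior × P(type-B child):
  BB × OO: posterior weight 2/3; P(next child type B) = 1.
  BO × OO: posterior weight 1/3; P(next child type B) = 1/2.
Weighted sum = 5/6.

5/6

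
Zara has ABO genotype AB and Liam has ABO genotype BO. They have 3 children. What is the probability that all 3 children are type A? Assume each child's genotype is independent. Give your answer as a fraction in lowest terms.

1/64

ABO cross AB × BO → 1/4 A, 1/2 B, 1/4 AB.
So P(type A) = 1/4 per child.
All 3 independent: (1/4)^3 = 1/64.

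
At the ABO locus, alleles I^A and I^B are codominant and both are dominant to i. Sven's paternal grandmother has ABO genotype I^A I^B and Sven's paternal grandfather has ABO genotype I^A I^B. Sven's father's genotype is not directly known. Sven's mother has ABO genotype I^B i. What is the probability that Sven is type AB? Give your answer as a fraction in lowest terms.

1/4

Sven's father's ABO genotype from I^A I^B × I^A I^B: 1/4 I^A I^A, 1/2 I^A I^B, 1/4 I^B I^B.
Crossing each possibility with the mother I^B i and summing P(type AB): 1/4·1/2 + 1/2·1/4 + 1/4·0 = 1/4.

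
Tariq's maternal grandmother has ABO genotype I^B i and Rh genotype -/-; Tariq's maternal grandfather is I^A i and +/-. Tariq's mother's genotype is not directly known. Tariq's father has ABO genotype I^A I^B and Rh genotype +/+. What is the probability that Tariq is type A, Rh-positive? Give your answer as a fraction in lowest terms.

Tariq's mother's ABO genotype from I^B i × I^A i: 1/4 I^A I^B, 1/4 I^A i, 1/4 I^B i, 1/4 i i.
Crossing each possibility with the father I^A I^B and summing P(type A): 1/4·1/4 + 1/4·1/2 + 1/4·1/4 + 1/4·1/2 = 3/8.
Similarly for Rh via the mother's Rh distribution: P(Rh+) = 1.
Independent loci: 3/8 × 1 = 3/8.

3/8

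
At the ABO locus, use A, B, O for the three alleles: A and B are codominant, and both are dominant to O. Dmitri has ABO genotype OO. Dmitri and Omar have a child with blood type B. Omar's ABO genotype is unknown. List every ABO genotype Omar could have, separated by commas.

AB, BB, BO

For each candidate genotype of Omar, check whether crossing it with OO can produce every observed child phenotype.
  AA → possible child types {A} ✗
  AB → possible child types {A, B} ✓
  AO → possible child types {O, A} ✗
  BB → possible child types {B} ✓
  BO → possible child types {O, B} ✓
  OO → possible child types {O} ✗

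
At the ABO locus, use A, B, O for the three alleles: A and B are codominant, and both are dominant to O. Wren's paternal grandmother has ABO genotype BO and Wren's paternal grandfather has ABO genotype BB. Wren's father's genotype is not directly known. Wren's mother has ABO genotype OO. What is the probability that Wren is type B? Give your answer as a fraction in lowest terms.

3/4

Wren's father's ABO genotype from BO × BB: 1/2 BB, 1/2 BO.
Crossing each possibility with the mother OO and summing P(type B): 1/2·1 + 1/2·1/2 = 3/4.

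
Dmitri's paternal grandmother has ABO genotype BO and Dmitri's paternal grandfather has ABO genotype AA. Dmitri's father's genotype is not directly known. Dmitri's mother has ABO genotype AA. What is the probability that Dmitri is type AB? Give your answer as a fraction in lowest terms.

Dmitri's father's ABO genotype from BO × AA: 1/2 AB, 1/2 AO.
Crossing each possibility with the mother AA and summing P(type AB): 1/2·1/2 + 1/2·0 = 1/4.

1/4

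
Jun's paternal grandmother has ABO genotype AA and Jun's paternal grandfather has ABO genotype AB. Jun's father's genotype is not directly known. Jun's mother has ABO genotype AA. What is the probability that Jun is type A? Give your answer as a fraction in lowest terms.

Jun's father's ABO genotype from AA × AB: 1/2 AA, 1/2 AB.
Crossing each possibility with the mother AA and summing P(type A): 1/2·1 + 1/2·1/2 = 3/4.

3/4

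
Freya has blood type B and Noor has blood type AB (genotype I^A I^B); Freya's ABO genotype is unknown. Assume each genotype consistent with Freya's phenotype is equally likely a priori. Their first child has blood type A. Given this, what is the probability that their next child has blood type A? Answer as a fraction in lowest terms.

Possible genotypes: Freya ∈ {I^B I^B, I^B i}; Noor ∈ {I^A I^B}.
Weight each parental genotype pair by prior × P(type-A child):
  I^B i × I^A I^B: posterior weight 1; P(next child type A) = 1/4.
Weighted sum = 1/4.

1/4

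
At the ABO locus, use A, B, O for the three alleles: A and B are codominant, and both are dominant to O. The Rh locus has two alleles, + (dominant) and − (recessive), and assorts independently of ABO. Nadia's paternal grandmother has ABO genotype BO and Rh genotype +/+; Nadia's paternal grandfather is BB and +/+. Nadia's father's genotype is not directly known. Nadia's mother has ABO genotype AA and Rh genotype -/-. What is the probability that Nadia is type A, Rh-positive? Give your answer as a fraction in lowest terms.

1/4

Nadia's father's ABO genotype from BO × BB: 1/2 BB, 1/2 BO.
Crossing each possibility with the mother AA and summing P(type A): 1/2·0 + 1/2·1/2 = 1/4.
Similarly for Rh via the father's Rh distribution: P(Rh+) = 1.
Independent loci: 1/4 × 1 = 1/4.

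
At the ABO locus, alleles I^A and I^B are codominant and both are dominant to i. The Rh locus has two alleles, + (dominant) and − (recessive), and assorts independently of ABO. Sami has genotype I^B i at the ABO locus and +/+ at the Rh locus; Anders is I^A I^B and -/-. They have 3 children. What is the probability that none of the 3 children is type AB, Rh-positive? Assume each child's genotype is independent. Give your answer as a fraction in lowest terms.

27/64

ABO cross I^B i × I^A I^B → 1/4 A, 1/2 B, 1/4 AB.
Rh cross +/+ × -/- → 1 Rh+; so P(type AB, Rh-positive) = 1/4 × 1 = 1/4 per child.
P(not type AB, Rh-positive) = 3/4 for one child; (3/4)^3 = 27/64.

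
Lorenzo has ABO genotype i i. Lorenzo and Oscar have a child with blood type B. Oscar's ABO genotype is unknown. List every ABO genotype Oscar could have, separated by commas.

I^A I^B, I^B I^B, I^B i

For each candidate genotype of Oscar, check whether crossing it with i i can produce every observed child phenotype.
  I^A I^A → possible child types {A} ✗
  I^A I^B → possible child types {A, B} ✓
  I^A i → possible child types {O, A} ✗
  I^B I^B → possible child types {B} ✓
  I^B i → possible child types {O, B} ✓
  i i → possible child types {O} ✗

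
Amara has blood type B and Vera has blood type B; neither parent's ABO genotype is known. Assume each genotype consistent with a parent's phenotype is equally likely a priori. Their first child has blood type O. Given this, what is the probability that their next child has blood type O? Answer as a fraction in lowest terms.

Possible genotypes: Amara ∈ {I^B I^B, I^B i}; Vera ∈ {I^B I^B, I^B i}.
Weight each parental genotype pair by prior × P(type-O child):
  I^B i × I^B i: posterior weight 1; P(next child type O) = 1/4.
Weighted sum = 1/4.

1/4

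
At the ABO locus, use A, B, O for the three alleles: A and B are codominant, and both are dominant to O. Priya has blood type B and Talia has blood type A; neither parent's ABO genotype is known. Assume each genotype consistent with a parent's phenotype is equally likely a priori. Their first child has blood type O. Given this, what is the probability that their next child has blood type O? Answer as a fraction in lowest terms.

1/4

Possible genotypes: Priya ∈ {BB, BO}; Talia ∈ {AA, AO}.
Weight each parental genotype pair by prior × P(type-O child):
  BO × AO: posterior weight 1; P(next child type O) = 1/4.
Weighted sum = 1/4.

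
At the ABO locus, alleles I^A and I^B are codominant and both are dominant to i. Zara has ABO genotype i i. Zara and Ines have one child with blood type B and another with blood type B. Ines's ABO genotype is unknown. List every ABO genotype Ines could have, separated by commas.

I^A I^B, I^B I^B, I^B i

For each candidate genotype of Ines, check whether crossing it with i i can produce every observed child phenotype.
  I^A I^A → possible child types {A} ✗
  I^A I^B → possible child types {A, B} ✓
  I^A i → possible child types {O, A} ✗
  I^B I^B → possible child types {B} ✓
  I^B i → possible child types {O, B} ✓
  i i → possible child types {O} ✗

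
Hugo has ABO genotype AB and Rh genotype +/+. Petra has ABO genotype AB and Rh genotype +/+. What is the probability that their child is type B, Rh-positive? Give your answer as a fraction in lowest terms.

1/4

ABO cross AB × AB → offspring phenotypes: 1/4 A, 1/4 B, 1/2 AB.
Rh cross +/+ × +/+ → 1 Rh+.
Independent loci: P(type B, Rh-positive) = 1/4 × 1 = 1/4.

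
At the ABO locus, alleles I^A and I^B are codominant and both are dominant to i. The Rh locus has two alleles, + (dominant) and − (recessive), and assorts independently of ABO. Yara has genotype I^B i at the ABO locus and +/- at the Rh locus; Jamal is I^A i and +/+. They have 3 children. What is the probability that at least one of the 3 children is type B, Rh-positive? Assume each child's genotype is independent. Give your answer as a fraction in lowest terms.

ABO cross I^B i × I^A i → 1/4 O, 1/4 A, 1/4 B, 1/4 AB.
Rh cross +/- × +/+ → 1 Rh+; so P(type B, Rh-positive) = 1/4 × 1 = 1/4 per child.
P(none) = (3/4)^3 = 27/64; P(at least one) = 1 − 27/64 = 37/64.

37/64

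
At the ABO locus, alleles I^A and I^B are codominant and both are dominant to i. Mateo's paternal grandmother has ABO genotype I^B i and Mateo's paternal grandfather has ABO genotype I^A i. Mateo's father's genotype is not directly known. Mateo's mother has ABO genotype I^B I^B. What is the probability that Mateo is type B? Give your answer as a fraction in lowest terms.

3/4

Mateo's father's ABO genotype from I^B i × I^A i: 1/4 I^A I^B, 1/4 I^A i, 1/4 I^B i, 1/4 i i.
Crossing each possibility with the mother I^B I^B and summing P(type B): 1/4·1/2 + 1/4·1/2 + 1/4·1 + 1/4·1 = 3/4.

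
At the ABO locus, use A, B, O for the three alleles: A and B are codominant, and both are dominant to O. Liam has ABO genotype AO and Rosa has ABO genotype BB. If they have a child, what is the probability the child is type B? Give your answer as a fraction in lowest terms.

1/2

ABO cross AO × BB → offspring phenotypes: 1/2 B, 1/2 AB.
So P(type B) = 1/2.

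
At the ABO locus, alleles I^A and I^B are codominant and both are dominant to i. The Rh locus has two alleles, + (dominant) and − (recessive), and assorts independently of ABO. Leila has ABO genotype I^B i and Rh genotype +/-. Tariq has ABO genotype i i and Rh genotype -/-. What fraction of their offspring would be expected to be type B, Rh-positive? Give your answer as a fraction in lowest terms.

1/4

ABO cross I^B i × i i → offspring phenotypes: 1/2 O, 1/2 B.
Rh cross +/- × -/- → 1/2 Rh+, 1/2 Rh-.
Independent loci: P(type B, Rh-positive) = 1/2 × 1/2 = 1/4.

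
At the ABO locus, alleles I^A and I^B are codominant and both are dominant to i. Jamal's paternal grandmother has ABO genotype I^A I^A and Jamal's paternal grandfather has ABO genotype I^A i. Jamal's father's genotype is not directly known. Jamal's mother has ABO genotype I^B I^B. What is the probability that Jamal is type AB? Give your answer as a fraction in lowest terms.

3/4

Jamal's father's ABO genotype from I^A I^A × I^A i: 1/2 I^A I^A, 1/2 I^A i.
Crossing each possibility with the mother I^B I^B and summing P(type AB): 1/2·1 + 1/2·1/2 = 3/4.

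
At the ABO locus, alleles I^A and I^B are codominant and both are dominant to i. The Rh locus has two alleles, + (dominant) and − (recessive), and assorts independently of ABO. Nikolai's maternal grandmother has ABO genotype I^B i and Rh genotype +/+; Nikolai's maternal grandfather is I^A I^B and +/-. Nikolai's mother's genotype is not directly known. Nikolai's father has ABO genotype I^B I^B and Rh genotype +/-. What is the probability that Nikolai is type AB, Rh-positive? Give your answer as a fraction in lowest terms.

7/32

Nikolai's mother's ABO genotype from I^B i × I^A I^B: 1/4 I^A I^B, 1/4 I^A i, 1/4 I^B I^B, 1/4 I^B i.
Crossing each possibility with the father I^B I^B and summing P(type AB): 1/4·1/2 + 1/4·1/2 + 1/4·0 + 1/4·0 = 1/4.
Similarly for Rh via the mother's Rh distribution: P(Rh+) = 7/8.
Independent loci: 1/4 × 7/8 = 7/32.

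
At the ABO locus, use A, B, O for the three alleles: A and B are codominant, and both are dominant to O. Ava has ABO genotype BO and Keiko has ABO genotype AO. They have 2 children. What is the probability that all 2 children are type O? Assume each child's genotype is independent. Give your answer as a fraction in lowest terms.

ABO cross BO × AO → 1/4 O, 1/4 A, 1/4 B, 1/4 AB.
So P(type O) = 1/4 per child.
All 2 independent: (1/4)^2 = 1/16.

1/16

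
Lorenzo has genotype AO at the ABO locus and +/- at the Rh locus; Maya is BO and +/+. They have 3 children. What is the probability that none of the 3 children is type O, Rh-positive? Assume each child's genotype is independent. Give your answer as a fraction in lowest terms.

ABO cross AO × BO → 1/4 O, 1/4 A, 1/4 B, 1/4 AB.
Rh cross +/- × +/+ → 1 Rh+; so P(type O, Rh-positive) = 1/4 × 1 = 1/4 per child.
P(not type O, Rh-positive) = 3/4 for one child; (3/4)^3 = 27/64.

27/64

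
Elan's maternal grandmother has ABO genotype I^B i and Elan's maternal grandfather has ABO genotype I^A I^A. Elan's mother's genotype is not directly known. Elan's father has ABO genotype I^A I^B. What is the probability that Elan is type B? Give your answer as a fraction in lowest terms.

1/4

Elan's mother's ABO genotype from I^B i × I^A I^A: 1/2 I^A I^B, 1/2 I^A i.
Crossing each possibility with the father I^A I^B and summing P(type B): 1/2·1/4 + 1/2·1/4 = 1/4.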